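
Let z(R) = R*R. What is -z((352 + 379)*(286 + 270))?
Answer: -165190222096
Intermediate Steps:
z(R) = R**2
-z((352 + 379)*(286 + 270)) = -((352 + 379)*(286 + 270))**2 = -(731*556)**2 = -1*406436**2 = -1*165190222096 = -165190222096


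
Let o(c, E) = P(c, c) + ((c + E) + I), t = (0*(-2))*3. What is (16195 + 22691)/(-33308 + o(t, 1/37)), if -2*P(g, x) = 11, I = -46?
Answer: -959188/822867 ≈ -1.1657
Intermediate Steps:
P(g, x) = -11/2 (P(g, x) = -½*11 = -11/2)
t = 0 (t = 0*3 = 0)
o(c, E) = -103/2 + E + c (o(c, E) = -11/2 + ((c + E) - 46) = -11/2 + ((E + c) - 46) = -11/2 + (-46 + E + c) = -103/2 + E + c)
(16195 + 22691)/(-33308 + o(t, 1/37)) = (16195 + 22691)/(-33308 + (-103/2 + 1/37 + 0)) = 38886/(-33308 + (-103/2 + 1/37 + 0)) = 38886/(-33308 - 3809/74) = 38886/(-2468601/74) = 38886*(-74/2468601) = -959188/822867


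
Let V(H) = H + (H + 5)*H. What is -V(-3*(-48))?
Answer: -21600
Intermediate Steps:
V(H) = H + H*(5 + H) (V(H) = H + (5 + H)*H = H + H*(5 + H))
-V(-3*(-48)) = -(-3*(-48))*(6 - 3*(-48)) = -144*(6 + 144) = -144*150 = -1*21600 = -21600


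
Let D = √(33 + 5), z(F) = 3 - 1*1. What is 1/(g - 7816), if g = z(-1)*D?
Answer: -977/7636213 - √38/30544852 ≈ -0.00012814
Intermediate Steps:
z(F) = 2 (z(F) = 3 - 1 = 2)
D = √38 ≈ 6.1644
g = 2*√38 ≈ 12.329
1/(g - 7816) = 1/(2*√38 - 7816) = 1/(-7816 + 2*√38)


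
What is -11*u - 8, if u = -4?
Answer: 36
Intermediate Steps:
-11*u - 8 = -11*(-4) - 8 = 44 - 8 = 36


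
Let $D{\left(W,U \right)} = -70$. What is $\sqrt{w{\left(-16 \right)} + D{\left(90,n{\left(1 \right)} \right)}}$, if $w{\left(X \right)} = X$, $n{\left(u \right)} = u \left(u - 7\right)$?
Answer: $i \sqrt{86} \approx 9.2736 i$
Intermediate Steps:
$n{\left(u \right)} = u \left(-7 + u\right)$
$\sqrt{w{\left(-16 \right)} + D{\left(90,n{\left(1 \right)} \right)}} = \sqrt{-16 - 70} = \sqrt{-86} = i \sqrt{86}$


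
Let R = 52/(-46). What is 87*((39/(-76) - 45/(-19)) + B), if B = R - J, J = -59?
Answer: 9082713/1748 ≈ 5196.1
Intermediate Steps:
R = -26/23 (R = 52*(-1/46) = -26/23 ≈ -1.1304)
B = 1331/23 (B = -26/23 - 1*(-59) = -26/23 + 59 = 1331/23 ≈ 57.870)
87*((39/(-76) - 45/(-19)) + B) = 87*((39/(-76) - 45/(-19)) + 1331/23) = 87*((39*(-1/76) - 45*(-1/19)) + 1331/23) = 87*((-39/76 + 45/19) + 1331/23) = 87*(141/76 + 1331/23) = 87*(104399/1748) = 9082713/1748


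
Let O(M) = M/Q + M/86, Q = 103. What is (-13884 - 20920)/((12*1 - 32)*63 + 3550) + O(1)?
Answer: -153930511/10142410 ≈ -15.177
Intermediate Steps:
O(M) = 189*M/8858 (O(M) = M/103 + M/86 = 189*M/8858)
(-13884 - 20920)/((12*1 - 32)*63 + 3550) + O(1) = (-13884 - 20920)/((12*1 - 32)*63 + 3550) + (189/8858)*1 = -34804/((12 - 32)*63 + 3550) + 189/8858 = -34804/(-20*63 + 3550) + 189/8858 = -34804/(-1260 + 3550) + 189/8858 = -34804/2290 + 189/8858 = -34804*1/2290 + 189/8858 = -17402/1145 + 189/8858 = -153930511/10142410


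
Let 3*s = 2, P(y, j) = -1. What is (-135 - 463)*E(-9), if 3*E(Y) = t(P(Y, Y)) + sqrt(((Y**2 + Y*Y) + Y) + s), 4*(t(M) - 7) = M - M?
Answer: -4186/3 - 598*sqrt(1383)/9 ≈ -3866.3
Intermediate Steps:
s = 2/3 (s = (1/3)*2 = 2/3 ≈ 0.66667)
t(M) = 7 (t(M) = 7 + (M - M)/4 = 7 + (1/4)*0 = 7 + 0 = 7)
E(Y) = 7/3 + sqrt(2/3 + Y + 2*Y**2)/3 (E(Y) = (7 + sqrt(((Y**2 + Y*Y) + Y) + 2/3))/3 = (7 + sqrt(((Y**2 + Y**2) + Y) + 2/3))/3 = (7 + sqrt((2*Y**2 + Y) + 2/3))/3 = (7 + sqrt((Y + 2*Y**2) + 2/3))/3 = (7 + sqrt(2/3 + Y + 2*Y**2))/3 = 7/3 + sqrt(2/3 + Y + 2*Y**2)/3)
(-135 - 463)*E(-9) = (-135 - 463)*(7/3 + sqrt(6 + 9*(-9) + 18*(-9)**2)/9) = -598*(7/3 + sqrt(6 - 81 + 18*81)/9) = -598*(7/3 + sqrt(6 - 81 + 1458)/9) = -598*(7/3 + sqrt(1383)/9) = -4186/3 - 598*sqrt(1383)/9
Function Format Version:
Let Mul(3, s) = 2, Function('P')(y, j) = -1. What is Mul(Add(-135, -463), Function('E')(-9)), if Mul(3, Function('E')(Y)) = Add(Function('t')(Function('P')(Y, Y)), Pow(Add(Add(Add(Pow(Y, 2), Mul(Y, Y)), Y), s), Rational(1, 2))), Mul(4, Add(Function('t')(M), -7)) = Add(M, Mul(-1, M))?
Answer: Add(Rational(-4186, 3), Mul(Rational(-598, 9), Pow(1383, Rational(1, 2)))) ≈ -3866.3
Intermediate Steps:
s = Rational(2, 3) (s = Mul(Rational(1, 3), 2) = Rational(2, 3) ≈ 0.66667)
Function('t')(M) = 7 (Function('t')(M) = Add(7, Mul(Rational(1, 4), Add(M, Mul(-1, M)))) = Add(7, Mul(Rational(1, 4), 0)) = Add(7, 0) = 7)
Function('E')(Y) = Add(Rational(7, 3), Mul(Rational(1, 3), Pow(Add(Rational(2, 3), Y, Mul(2, Pow(Y, 2))), Rational(1, 2)))) (Function('E')(Y) = Mul(Rational(1, 3), Add(7, Pow(Add(Add(Add(Pow(Y, 2), Mul(Y, Y)), Y), Rational(2, 3)), Rational(1, 2)))) = Mul(Rational(1, 3), Add(7, Pow(Add(Add(Add(Pow(Y, 2), Pow(Y, 2)), Y), Rational(2, 3)), Rational(1, 2)))) = Mul(Rational(1, 3), Add(7, Pow(Add(Add(Mul(2, Pow(Y, 2)), Y), Rational(2, 3)), Rational(1, 2)))) = Mul(Rational(1, 3), Add(7, Pow(Add(Add(Y, Mul(2, Pow(Y, 2))), Rational(2, 3)), Rational(1, 2)))) = Mul(Rational(1, 3), Add(7, Pow(Add(Rational(2, 3), Y, Mul(2, Pow(Y, 2))), Rational(1, 2)))) = Add(Rational(7, 3), Mul(Rational(1, 3), Pow(Add(Rational(2, 3), Y, Mul(2, Pow(Y, 2))), Rational(1, 2)))))
Mul(Add(-135, -463), Function('E')(-9)) = Mul(Add(-135, -463), Add(Rational(7, 3), Mul(Rational(1, 9), Pow(Add(6, Mul(9, -9), Mul(18, Pow(-9, 2))), Rational(1, 2))))) = Mul(-598, Add(Rational(7, 3), Mul(Rational(1, 9), Pow(Add(6, -81, Mul(18, 81)), Rational(1, 2))))) = Mul(-598, Add(Rational(7, 3), Mul(Rational(1, 9), Pow(Add(6, -81, 1458), Rational(1, 2))))) = Mul(-598, Add(Rational(7, 3), Mul(Rational(1, 9), Pow(1383, Rational(1, 2))))) = Add(Rational(-4186, 3), Mul(Rational(-598, 9), Pow(1383, Rational(1, 2))))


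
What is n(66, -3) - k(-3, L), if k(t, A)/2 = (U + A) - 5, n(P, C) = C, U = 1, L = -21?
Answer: 47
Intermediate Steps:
k(t, A) = -8 + 2*A (k(t, A) = 2*((1 + A) - 5) = 2*(-4 + A) = -8 + 2*A)
n(66, -3) - k(-3, L) = -3 - (-8 + 2*(-21)) = -3 - (-8 - 42) = -3 - 1*(-50) = -3 + 50 = 47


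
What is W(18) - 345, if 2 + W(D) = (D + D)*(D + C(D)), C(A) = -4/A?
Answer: 293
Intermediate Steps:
W(D) = -2 + 2*D*(D - 4/D) (W(D) = -2 + (D + D)*(D - 4/D) = -2 + (2*D)*(D - 4/D) = -2 + 2*D*(D - 4/D))
W(18) - 345 = (-10 + 2*18²) - 345 = (-10 + 2*324) - 345 = (-10 + 648) - 345 = 638 - 345 = 293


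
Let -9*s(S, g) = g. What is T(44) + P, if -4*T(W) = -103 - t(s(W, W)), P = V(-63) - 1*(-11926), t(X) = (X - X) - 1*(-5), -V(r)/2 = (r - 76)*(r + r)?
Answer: -23075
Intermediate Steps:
V(r) = -4*r*(-76 + r) (V(r) = -2*(r - 76)*(r + r) = -2*(-76 + r)*2*r = -4*r*(-76 + r))
s(S, g) = -g/9
t(X) = 5 (t(X) = 0 + 5 = 5)
P = -23102 (P = 4*(-63)*(76 - 1*(-63)) - 1*(-11926) = 4*(-63)*(76 + 63) + 11926 = 4*(-63)*139 + 11926 = -35028 + 11926 = -23102)
T(W) = 27 (T(W) = -(-103 - 1*5)/4 = -(-103 - 5)/4 = -1/4*(-108) = 27)
T(44) + P = 27 - 23102 = -23075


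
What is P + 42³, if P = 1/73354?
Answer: 5434651153/73354 ≈ 74088.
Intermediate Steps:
P = 1/73354 ≈ 1.3633e-5
P + 42³ = 1/73354 + 42³ = 1/73354 + 74088 = 5434651153/73354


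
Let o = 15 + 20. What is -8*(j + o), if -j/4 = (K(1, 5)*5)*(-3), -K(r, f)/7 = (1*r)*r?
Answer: 3080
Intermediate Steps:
K(r, f) = -7*r² (K(r, f) = -7*1*r*r = -7*r*r = -7*r²)
j = -420 (j = -4*-7*1²*5*(-3) = -4*-7*1*5*(-3) = -4*(-7*5)*(-3) = -(-140)*(-3) = -4*105 = -420)
o = 35
-8*(j + o) = -8*(-420 + 35) = -8*(-385) = 3080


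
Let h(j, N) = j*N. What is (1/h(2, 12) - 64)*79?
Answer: -121265/24 ≈ -5052.7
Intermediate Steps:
h(j, N) = N*j
(1/h(2, 12) - 64)*79 = (1/(12*2) - 64)*79 = (1/24 - 64)*79 = -1535/24*79 = -121265/24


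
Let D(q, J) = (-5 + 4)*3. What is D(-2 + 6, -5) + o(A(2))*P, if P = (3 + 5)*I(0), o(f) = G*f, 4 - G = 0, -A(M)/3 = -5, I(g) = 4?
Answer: 1917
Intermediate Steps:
D(q, J) = -3 (D(q, J) = -1*3 = -3)
A(M) = 15 (A(M) = -3*(-5) = 15)
G = 4 (G = 4 - 1*0 = 4 + 0 = 4)
o(f) = 4*f
P = 32 (P = (3 + 5)*4 = 8*4 = 32)
D(-2 + 6, -5) + o(A(2))*P = -3 + (4*15)*32 = -3 + 60*32 = -3 + 1920 = 1917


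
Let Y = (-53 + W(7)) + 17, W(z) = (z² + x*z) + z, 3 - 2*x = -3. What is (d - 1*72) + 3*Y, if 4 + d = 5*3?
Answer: 62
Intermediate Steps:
x = 3 (x = 3/2 - ½*(-3) = 3/2 + 3/2 = 3)
d = 11 (d = -4 + 5*3 = -4 + 15 = 11)
W(z) = z² + 4*z (W(z) = (z² + 3*z) + z = z² + 4*z)
Y = 41 (Y = (-53 + 7*(4 + 7)) + 17 = (-53 + 7*11) + 17 = (-53 + 77) + 17 = 24 + 17 = 41)
(d - 1*72) + 3*Y = (11 - 1*72) + 3*41 = (11 - 72) + 123 = -61 + 123 = 62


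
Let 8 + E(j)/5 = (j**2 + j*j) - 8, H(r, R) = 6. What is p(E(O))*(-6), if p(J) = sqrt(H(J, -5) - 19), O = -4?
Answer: -6*I*sqrt(13) ≈ -21.633*I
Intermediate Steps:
E(j) = -80 + 10*j**2 (E(j) = -40 + 5*((j**2 + j*j) - 8) = -40 + 5*((j**2 + j**2) - 8) = -40 + 5*(2*j**2 - 8) = -40 + 5*(-8 + 2*j**2) = -40 + (-40 + 10*j**2) = -80 + 10*j**2)
p(J) = I*sqrt(13) (p(J) = sqrt(6 - 19) = sqrt(-13) = I*sqrt(13))
p(E(O))*(-6) = (I*sqrt(13))*(-6) = -6*I*sqrt(13)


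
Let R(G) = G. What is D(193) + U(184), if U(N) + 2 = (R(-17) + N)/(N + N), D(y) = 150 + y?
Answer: 125655/368 ≈ 341.45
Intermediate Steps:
U(N) = -2 + (-17 + N)/(2*N) (U(N) = -2 + (-17 + N)/(N + N) = -2 + (-17 + N)/((2*N)) = -2 + (-17 + N)*(1/(2*N)) = -2 + (-17 + N)/(2*N))
D(193) + U(184) = (150 + 193) + (1/2)*(-17 - 3*184)/184 = 343 + (1/2)*(1/184)*(-17 - 552) = 343 + (1/2)*(1/184)*(-569) = 343 - 569/368 = 125655/368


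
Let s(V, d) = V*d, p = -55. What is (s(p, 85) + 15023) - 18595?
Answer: -8247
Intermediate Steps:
(s(p, 85) + 15023) - 18595 = (-55*85 + 15023) - 18595 = (-4675 + 15023) - 18595 = 10348 - 18595 = -8247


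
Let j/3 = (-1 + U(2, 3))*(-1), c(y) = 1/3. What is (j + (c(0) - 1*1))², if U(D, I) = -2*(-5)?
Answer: 6889/9 ≈ 765.44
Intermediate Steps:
c(y) = ⅓
U(D, I) = 10
j = -27 (j = 3*((-1 + 10)*(-1)) = 3*(9*(-1)) = 3*(-9) = -27)
(j + (c(0) - 1*1))² = (-27 + (⅓ - 1*1))² = (-27 + (⅓ - 1))² = (-27 - ⅔)² = (-83/3)² = 6889/9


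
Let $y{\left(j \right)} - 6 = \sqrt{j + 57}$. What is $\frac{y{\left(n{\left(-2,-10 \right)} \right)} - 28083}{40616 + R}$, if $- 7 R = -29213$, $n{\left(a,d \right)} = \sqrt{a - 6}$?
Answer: $- \frac{196539}{313525} + \frac{7 \sqrt{57 + 2 i \sqrt{2}}}{313525} \approx -0.6267 + 4.1809 \cdot 10^{-6} i$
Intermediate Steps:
$n{\left(a,d \right)} = \sqrt{-6 + a}$
$R = \frac{29213}{7}$ ($R = \left(- \frac{1}{7}\right) \left(-29213\right) = \frac{29213}{7} \approx 4173.3$)
$y{\left(j \right)} = 6 + \sqrt{57 + j}$ ($y{\left(j \right)} = 6 + \sqrt{j + 57} = 6 + \sqrt{57 + j}$)
$\frac{y{\left(n{\left(-2,-10 \right)} \right)} - 28083}{40616 + R} = \frac{\left(6 + \sqrt{57 + \sqrt{-6 - 2}}\right) - 28083}{40616 + \frac{29213}{7}} = \frac{\left(6 + \sqrt{57 + \sqrt{-8}}\right) - 28083}{\frac{313525}{7}} = \left(\left(6 + \sqrt{57 + 2 i \sqrt{2}}\right) - 28083\right) \frac{7}{313525} = \left(-28077 + \sqrt{57 + 2 i \sqrt{2}}\right) \frac{7}{313525} = - \frac{196539}{313525} + \frac{7 \sqrt{57 + 2 i \sqrt{2}}}{313525}$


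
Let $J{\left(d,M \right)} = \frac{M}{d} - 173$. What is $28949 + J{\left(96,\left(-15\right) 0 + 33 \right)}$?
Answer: $\frac{920843}{32} \approx 28776.0$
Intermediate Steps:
$J{\left(d,M \right)} = -173 + \frac{M}{d}$ ($J{\left(d,M \right)} = \frac{M}{d} - 173 = -173 + \frac{M}{d}$)
$28949 + J{\left(96,\left(-15\right) 0 + 33 \right)} = 28949 - \left(173 - \frac{\left(-15\right) 0 + 33}{96}\right) = 28949 - \left(173 - \left(0 + 33\right) \frac{1}{96}\right) = 28949 + \left(-173 + 33 \cdot \frac{1}{96}\right) = 28949 + \left(-173 + \frac{11}{32}\right) = 28949 - \frac{5525}{32} = \frac{920843}{32}$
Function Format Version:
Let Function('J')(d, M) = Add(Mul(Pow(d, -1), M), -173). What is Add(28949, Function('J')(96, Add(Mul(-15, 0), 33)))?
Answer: Rational(920843, 32) ≈ 28776.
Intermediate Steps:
Function('J')(d, M) = Add(-173, Mul(M, Pow(d, -1))) (Function('J')(d, M) = Add(Mul(M, Pow(d, -1)), -173) = Add(-173, Mul(M, Pow(d, -1))))
Add(28949, Function('J')(96, Add(Mul(-15, 0), 33))) = Add(28949, Add(-173, Mul(Add(Mul(-15, 0), 33), Pow(96, -1)))) = Add(28949, Add(-173, Mul(Add(0, 33), Rational(1, 96)))) = Add(28949, Add(-173, Mul(33, Rational(1, 96)))) = Add(28949, Add(-173, Rational(11, 32))) = Add(28949, Rational(-5525, 32)) = Rational(920843, 32)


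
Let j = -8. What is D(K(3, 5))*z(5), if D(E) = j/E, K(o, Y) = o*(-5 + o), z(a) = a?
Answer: 20/3 ≈ 6.6667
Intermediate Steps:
D(E) = -8/E
D(K(3, 5))*z(5) = -8*1/(3*(-5 + 3))*5 = -8/(3*(-2))*5 = -8/(-6)*5 = -8*(-⅙)*5 = (4/3)*5 = 20/3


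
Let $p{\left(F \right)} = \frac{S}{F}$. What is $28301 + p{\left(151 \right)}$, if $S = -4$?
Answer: $\frac{4273447}{151} \approx 28301.0$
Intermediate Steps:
$p{\left(F \right)} = - \frac{4}{F}$
$28301 + p{\left(151 \right)} = 28301 - \frac{4}{151} = \frac{4273447}{151}$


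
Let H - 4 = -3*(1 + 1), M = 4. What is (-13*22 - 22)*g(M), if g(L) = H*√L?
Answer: 1232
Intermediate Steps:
H = -2 (H = 4 - 3*(1 + 1) = 4 - 3*2 = 4 - 6 = -2)
g(L) = -2*√L
(-13*22 - 22)*g(M) = (-13*22 - 22)*(-2*√4) = (-286 - 22)*(-2*2) = -308*(-4) = 1232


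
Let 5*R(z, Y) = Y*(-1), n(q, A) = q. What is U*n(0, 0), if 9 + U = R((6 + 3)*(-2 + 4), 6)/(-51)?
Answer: 0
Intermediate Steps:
R(z, Y) = -Y/5 (R(z, Y) = (Y*(-1))/5 = (-Y)/5 = -Y/5)
U = -763/85 (U = -9 - 1/5*6/(-51) = -9 - 6/5*(-1/51) = -9 + 2/85 = -763/85 ≈ -8.9765)
U*n(0, 0) = -763/85*0 = 0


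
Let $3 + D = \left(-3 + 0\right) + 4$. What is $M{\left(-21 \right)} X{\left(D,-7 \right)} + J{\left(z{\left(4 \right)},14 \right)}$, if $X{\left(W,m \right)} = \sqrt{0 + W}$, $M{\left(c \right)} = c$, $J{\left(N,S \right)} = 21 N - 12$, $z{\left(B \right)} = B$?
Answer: $72 - 21 i \sqrt{2} \approx 72.0 - 29.698 i$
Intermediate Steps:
$J{\left(N,S \right)} = -12 + 21 N$
$D = -2$ ($D = -3 + \left(\left(-3 + 0\right) + 4\right) = -3 + \left(-3 + 4\right) = -3 + 1 = -2$)
$X{\left(W,m \right)} = \sqrt{W}$
$M{\left(-21 \right)} X{\left(D,-7 \right)} + J{\left(z{\left(4 \right)},14 \right)} = - 21 \sqrt{-2} + \left(-12 + 21 \cdot 4\right) = - 21 i \sqrt{2} + \left(-12 + 84\right) = - 21 i \sqrt{2} + 72 = 72 - 21 i \sqrt{2}$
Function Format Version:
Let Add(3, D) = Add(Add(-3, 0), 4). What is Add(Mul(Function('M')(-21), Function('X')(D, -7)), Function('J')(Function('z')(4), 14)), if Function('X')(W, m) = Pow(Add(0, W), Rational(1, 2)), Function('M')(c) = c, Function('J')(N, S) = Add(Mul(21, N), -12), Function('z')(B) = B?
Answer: Add(72, Mul(-21, I, Pow(2, Rational(1, 2)))) ≈ Add(72.000, Mul(-29.698, I))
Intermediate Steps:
Function('J')(N, S) = Add(-12, Mul(21, N))
D = -2 (D = Add(-3, Add(Add(-3, 0), 4)) = Add(-3, Add(-3, 4)) = Add(-3, 1) = -2)
Function('X')(W, m) = Pow(W, Rational(1, 2))
Add(Mul(Function('M')(-21), Function('X')(D, -7)), Function('J')(Function('z')(4), 14)) = Add(Mul(-21, Pow(-2, Rational(1, 2))), Add(-12, Mul(21, 4))) = Add(Mul(-21, Mul(I, Pow(2, Rational(1, 2)))), Add(-12, 84)) = Add(Mul(-21, I, Pow(2, Rational(1, 2))), 72) = Add(72, Mul(-21, I, Pow(2, Rational(1, 2))))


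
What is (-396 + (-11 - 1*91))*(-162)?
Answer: 80676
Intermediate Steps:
(-396 + (-11 - 1*91))*(-162) = (-396 + (-11 - 91))*(-162) = (-396 - 102)*(-162) = -498*(-162) = 80676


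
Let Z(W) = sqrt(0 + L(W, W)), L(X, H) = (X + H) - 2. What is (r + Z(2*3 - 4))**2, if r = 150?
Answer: (150 + sqrt(2))**2 ≈ 22926.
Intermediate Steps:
L(X, H) = -2 + H + X (L(X, H) = (H + X) - 2 = -2 + H + X)
Z(W) = sqrt(-2 + 2*W) (Z(W) = sqrt(0 + (-2 + W + W)) = sqrt(0 + (-2 + 2*W)) = sqrt(-2 + 2*W))
(r + Z(2*3 - 4))**2 = (150 + sqrt(-2 + 2*(2*3 - 4)))**2 = (150 + sqrt(-2 + 2*(6 - 4)))**2 = (150 + sqrt(-2 + 2*2))**2 = (150 + sqrt(-2 + 4))**2 = (150 + sqrt(2))**2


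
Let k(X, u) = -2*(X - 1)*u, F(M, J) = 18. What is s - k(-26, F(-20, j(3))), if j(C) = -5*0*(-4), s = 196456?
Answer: 195484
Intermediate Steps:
j(C) = 0 (j(C) = 0*(-4) = 0)
k(X, u) = -2*u*(-1 + X) (k(X, u) = -2*(-1 + X)*u = -2*u*(-1 + X))
s - k(-26, F(-20, j(3))) = 196456 - 2*18*(1 - 1*(-26)) = 196456 - 2*18*(1 + 26) = 196456 - 2*18*27 = 196456 - 1*972 = 196456 - 972 = 195484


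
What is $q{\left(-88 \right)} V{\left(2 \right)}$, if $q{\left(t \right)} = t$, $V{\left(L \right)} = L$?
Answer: $-176$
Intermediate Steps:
$q{\left(-88 \right)} V{\left(2 \right)} = \left(-88\right) 2 = -176$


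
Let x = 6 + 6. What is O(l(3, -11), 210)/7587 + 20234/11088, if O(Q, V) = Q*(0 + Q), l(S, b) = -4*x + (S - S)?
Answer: 3315965/1557864 ≈ 2.1285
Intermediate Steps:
x = 12
l(S, b) = -48 (l(S, b) = -4*12 + (S - S) = -48 + 0 = -48)
O(Q, V) = Q**2 (O(Q, V) = Q*Q = Q**2)
O(l(3, -11), 210)/7587 + 20234/11088 = (-48)**2/7587 + 20234/11088 = 2304*(1/7587) + 20234*(1/11088) = 256/843 + 10117/5544 = 3315965/1557864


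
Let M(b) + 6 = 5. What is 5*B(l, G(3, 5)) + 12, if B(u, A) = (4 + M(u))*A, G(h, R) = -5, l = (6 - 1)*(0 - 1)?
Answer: -63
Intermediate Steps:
l = -5 (l = 5*(-1) = -5)
M(b) = -1 (M(b) = -6 + 5 = -1)
B(u, A) = 3*A (B(u, A) = (4 - 1)*A = 3*A)
5*B(l, G(3, 5)) + 12 = 5*(3*(-5)) + 12 = 5*(-15) + 12 = -75 + 12 = -63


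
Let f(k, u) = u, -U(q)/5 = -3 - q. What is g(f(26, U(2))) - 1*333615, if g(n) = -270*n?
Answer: -340365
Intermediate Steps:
U(q) = 15 + 5*q (U(q) = -5*(-3 - q) = 15 + 5*q)
g(f(26, U(2))) - 1*333615 = -270*(15 + 5*2) - 1*333615 = -270*(15 + 10) - 333615 = -270*25 - 333615 = -6750 - 333615 = -340365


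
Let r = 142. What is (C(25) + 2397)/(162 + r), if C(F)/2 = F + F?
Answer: 2497/304 ≈ 8.2138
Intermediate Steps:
C(F) = 4*F (C(F) = 2*(F + F) = 2*(2*F) = 4*F)
(C(25) + 2397)/(162 + r) = (4*25 + 2397)/(162 + 142) = (100 + 2397)/304 = 2497*(1/304) = 2497/304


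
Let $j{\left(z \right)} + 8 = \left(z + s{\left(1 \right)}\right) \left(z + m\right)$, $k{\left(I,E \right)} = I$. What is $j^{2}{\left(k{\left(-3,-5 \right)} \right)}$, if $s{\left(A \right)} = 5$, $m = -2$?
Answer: $324$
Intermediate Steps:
$j{\left(z \right)} = -8 + \left(-2 + z\right) \left(5 + z\right)$ ($j{\left(z \right)} = -8 + \left(z + 5\right) \left(z - 2\right) = -8 + \left(5 + z\right) \left(-2 + z\right) = -8 + \left(-2 + z\right) \left(5 + z\right)$)
$j^{2}{\left(k{\left(-3,-5 \right)} \right)} = \left(-18 + \left(-3\right)^{2} + 3 \left(-3\right)\right)^{2} = \left(-18 + 9 - 9\right)^{2} = \left(-18\right)^{2} = 324$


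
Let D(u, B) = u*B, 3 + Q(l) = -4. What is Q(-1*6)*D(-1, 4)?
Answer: 28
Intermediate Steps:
Q(l) = -7 (Q(l) = -3 - 4 = -7)
D(u, B) = B*u
Q(-1*6)*D(-1, 4) = -28*(-1) = -7*(-4) = 28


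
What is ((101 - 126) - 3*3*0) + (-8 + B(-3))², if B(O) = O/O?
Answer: 24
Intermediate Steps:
B(O) = 1
((101 - 126) - 3*3*0) + (-8 + B(-3))² = ((101 - 126) - 3*3*0) + (-8 + 1)² = (-25 - 9*0) + (-7)² = (-25 + 0) + 49 = -25 + 49 = 24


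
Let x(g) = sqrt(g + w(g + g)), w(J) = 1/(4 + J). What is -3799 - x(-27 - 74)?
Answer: -3799 - I*sqrt(439978)/66 ≈ -3799.0 - 10.05*I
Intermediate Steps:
x(g) = sqrt(g + 1/(4 + 2*g)) (x(g) = sqrt(g + 1/(4 + (g + g))) = sqrt(g + 1/(4 + 2*g)))
-3799 - x(-27 - 74) = -3799 - sqrt(2)*sqrt(1/(2 + (-27 - 74)) + 2*(-27 - 74))/2 = -3799 - sqrt(2)*sqrt(1/(2 - 101) + 2*(-101))/2 = -3799 - sqrt(2)*sqrt(1/(-99) - 202)/2 = -3799 - sqrt(2)*sqrt(-1/99 - 202)/2 = -3799 - sqrt(2)*sqrt(-19999/99)/2 = -3799 - sqrt(2)*I*sqrt(219989)/33/2 = -3799 - I*sqrt(439978)/66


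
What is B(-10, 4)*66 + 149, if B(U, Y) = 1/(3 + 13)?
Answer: 1225/8 ≈ 153.13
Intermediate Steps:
B(U, Y) = 1/16
B(-10, 4)*66 + 149 = (1/16)*66 + 149 = 33/8 + 149 = 1225/8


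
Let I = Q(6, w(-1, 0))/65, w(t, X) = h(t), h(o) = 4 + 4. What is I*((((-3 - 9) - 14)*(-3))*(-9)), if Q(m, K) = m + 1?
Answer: -378/5 ≈ -75.600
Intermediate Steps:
h(o) = 8
w(t, X) = 8
Q(m, K) = 1 + m
I = 7/65 (I = (1 + 6)/65 = 7*(1/65) = 7/65 ≈ 0.10769)
I*((((-3 - 9) - 14)*(-3))*(-9)) = 7*((((-3 - 9) - 14)*(-3))*(-9))/65 = 7*(((-12 - 14)*(-3))*(-9))/65 = 7*(-26*(-3)*(-9))/65 = 7*(78*(-9))/65 = (7/65)*(-702) = -378/5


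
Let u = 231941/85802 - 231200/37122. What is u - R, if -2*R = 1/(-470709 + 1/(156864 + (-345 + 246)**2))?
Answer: -440395328949298823281/124938328289913556248 ≈ -3.5249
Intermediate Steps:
u = -5613654299/1592570922 (u = 231941*(1/85802) - 231200*1/37122 = 231941/85802 - 115600/18561 = -5613654299/1592570922 ≈ -3.5249)
R = 166665/156901430968 (R = -1/(2*(-470709 + 1/(156864 + (-345 + 246)**2))) = -1/(2*(-470709 + 1/(156864 + (-99)**2))) = -1/(2*(-470709 + 1/(156864 + 9801))) = -1/(2*(-470709 + 1/166665)) = -1/(2*(-78450715484/166665)) = -1/2*(-166665/78450715484) = 166665/156901430968 ≈ 1.0622e-6)
u - R = -5613654299/1592570922 - 1*166665/156901430968 = -5613654299/1592570922 - 166665/156901430968 = -440395328949298823281/124938328289913556248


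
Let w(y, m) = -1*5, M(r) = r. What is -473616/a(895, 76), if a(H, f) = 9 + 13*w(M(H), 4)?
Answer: 59202/7 ≈ 8457.4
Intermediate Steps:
w(y, m) = -5
a(H, f) = -56 (a(H, f) = 9 + 13*(-5) = 9 - 65 = -56)
-473616/a(895, 76) = -473616/(-56) = -473616*(-1/56) = 59202/7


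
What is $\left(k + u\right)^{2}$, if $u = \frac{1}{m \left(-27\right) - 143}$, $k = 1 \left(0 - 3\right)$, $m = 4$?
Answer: $\frac{568516}{63001} \approx 9.0239$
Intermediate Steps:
$k = -3$ ($k = 1 \left(-3\right) = -3$)
$u = - \frac{1}{251}$ ($u = \frac{1}{4 \left(-27\right) - 143} = \frac{1}{-108 - 143} = \frac{1}{-251} = - \frac{1}{251} \approx -0.0039841$)
$\left(k + u\right)^{2} = \left(-3 - \frac{1}{251}\right)^{2} = \left(- \frac{754}{251}\right)^{2} = \frac{568516}{63001}$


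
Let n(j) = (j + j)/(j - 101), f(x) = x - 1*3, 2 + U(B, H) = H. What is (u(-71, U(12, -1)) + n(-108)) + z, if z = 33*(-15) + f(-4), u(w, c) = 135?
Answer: -76487/209 ≈ -365.97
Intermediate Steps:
U(B, H) = -2 + H
f(x) = -3 + x (f(x) = x - 3 = -3 + x)
n(j) = 2*j/(-101 + j) (n(j) = (2*j)/(-101 + j) = 2*j/(-101 + j))
z = -502 (z = 33*(-15) + (-3 - 4) = -495 - 7 = -502)
(u(-71, U(12, -1)) + n(-108)) + z = (135 + 2*(-108)/(-101 - 108)) - 502 = (135 + 2*(-108)/(-209)) - 502 = (135 + 2*(-108)*(-1/209)) - 502 = (135 + 216/209) - 502 = 28431/209 - 502 = -76487/209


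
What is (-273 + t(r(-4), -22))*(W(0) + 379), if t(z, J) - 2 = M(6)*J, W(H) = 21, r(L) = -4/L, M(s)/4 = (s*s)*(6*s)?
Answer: -45727600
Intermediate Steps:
M(s) = 24*s**3 (M(s) = 4*((s*s)*(6*s)) = 4*(s**2*(6*s)) = 4*(6*s**3) = 24*s**3)
t(z, J) = 2 + 5184*J (t(z, J) = 2 + (24*6**3)*J = 2 + (24*216)*J = 2 + 5184*J)
(-273 + t(r(-4), -22))*(W(0) + 379) = (-273 + (2 + 5184*(-22)))*(21 + 379) = (-273 + (2 - 114048))*400 = (-273 - 114046)*400 = -114319*400 = -45727600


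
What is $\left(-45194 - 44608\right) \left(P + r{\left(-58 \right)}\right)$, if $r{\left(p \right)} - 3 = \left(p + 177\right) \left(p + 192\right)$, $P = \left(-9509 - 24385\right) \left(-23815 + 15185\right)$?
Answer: $-26268986018538$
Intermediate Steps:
$P = 292505220$ ($P = \left(-33894\right) \left(-8630\right) = 292505220$)
$r{\left(p \right)} = 3 + \left(177 + p\right) \left(192 + p\right)$ ($r{\left(p \right)} = 3 + \left(p + 177\right) \left(p + 192\right) = 3 + \left(177 + p\right) \left(192 + p\right)$)
$\left(-45194 - 44608\right) \left(P + r{\left(-58 \right)}\right) = \left(-45194 - 44608\right) \left(292505220 + \left(33987 + \left(-58\right)^{2} + 369 \left(-58\right)\right)\right) = - 89802 \left(292505220 + \left(33987 + 3364 - 21402\right)\right) = - 89802 \left(292505220 + 15949\right) = \left(-89802\right) 292521169 = -26268986018538$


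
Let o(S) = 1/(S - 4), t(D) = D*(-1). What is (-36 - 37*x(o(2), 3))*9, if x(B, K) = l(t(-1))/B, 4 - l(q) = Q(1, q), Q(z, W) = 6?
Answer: -1656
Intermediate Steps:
t(D) = -D
l(q) = -2 (l(q) = 4 - 1*6 = 4 - 6 = -2)
o(S) = 1/(-4 + S)
x(B, K) = -2/B
(-36 - 37*x(o(2), 3))*9 = (-36 - (-74)/(1/(-4 + 2)))*9 = (-36 - (-74)/(1/(-2)))*9 = (-36 - (-74)/(-1/2))*9 = (-36 - (-74)*(-2))*9 = (-36 - 37*4)*9 = (-36 - 148)*9 = -184*9 = -1656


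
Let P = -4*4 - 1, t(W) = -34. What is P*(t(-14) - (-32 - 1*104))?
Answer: -1734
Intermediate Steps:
P = -17 (P = -16 - 1 = -17)
P*(t(-14) - (-32 - 1*104)) = -17*(-34 - (-32 - 1*104)) = -17*(-34 - (-32 - 104)) = -17*(-34 - 1*(-136)) = -17*(-34 + 136) = -17*102 = -1734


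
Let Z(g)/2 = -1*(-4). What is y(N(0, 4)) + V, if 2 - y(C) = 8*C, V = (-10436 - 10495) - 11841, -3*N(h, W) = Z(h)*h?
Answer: -32770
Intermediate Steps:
Z(g) = 8 (Z(g) = 2*(-1*(-4)) = 2*4 = 8)
N(h, W) = -8*h/3
V = -32772 (V = -20931 - 11841 = -32772)
y(C) = 2 - 8*C
y(N(0, 4)) + V = (2 - (-64)*0/3) - 32772 = (2 - 8*0) - 32772 = (2 + 0) - 32772 = 2 - 32772 = -32770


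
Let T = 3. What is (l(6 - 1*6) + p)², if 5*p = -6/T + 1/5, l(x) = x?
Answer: 81/625 ≈ 0.12960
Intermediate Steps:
p = -9/25 (p = (-6/3 + 1/5)/5 = (-6*⅓ + 1*(⅕))/5 = (-2 + ⅕)/5 = (⅕)*(-9/5) = -9/25 ≈ -0.36000)
(l(6 - 1*6) + p)² = ((6 - 1*6) - 9/25)² = ((6 - 6) - 9/25)² = (0 - 9/25)² = (-9/25)² = 81/625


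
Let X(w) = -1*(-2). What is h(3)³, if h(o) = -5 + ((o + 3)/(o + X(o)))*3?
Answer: -343/125 ≈ -2.7440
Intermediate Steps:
X(w) = 2
h(o) = -5 + 3*(3 + o)/(2 + o) (h(o) = -5 + ((o + 3)/(o + 2))*3 = -5 + ((3 + o)/(2 + o))*3 = -5 + 3*(3 + o)/(2 + o))
h(3)³ = ((-1 - 2*3)/(2 + 3))³ = ((-1 - 6)/5)³ = ((⅕)*(-7))³ = (-7/5)³ = -343/125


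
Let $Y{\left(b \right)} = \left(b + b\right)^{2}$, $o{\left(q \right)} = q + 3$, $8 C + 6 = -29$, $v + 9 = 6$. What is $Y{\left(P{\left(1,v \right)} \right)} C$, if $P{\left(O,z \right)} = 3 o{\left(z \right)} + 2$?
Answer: $-70$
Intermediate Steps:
$v = -3$ ($v = -9 + 6 = -3$)
$C = - \frac{35}{8}$ ($C = - \frac{3}{4} + \frac{1}{8} \left(-29\right) = - \frac{3}{4} - \frac{29}{8} = - \frac{35}{8} \approx -4.375$)
$o{\left(q \right)} = 3 + q$
$P{\left(O,z \right)} = 11 + 3 z$ ($P{\left(O,z \right)} = 3 \left(3 + z\right) + 2 = \left(9 + 3 z\right) + 2 = 11 + 3 z$)
$Y{\left(b \right)} = 4 b^{2}$ ($Y{\left(b \right)} = \left(2 b\right)^{2} = 4 b^{2}$)
$Y{\left(P{\left(1,v \right)} \right)} C = 4 \left(11 + 3 \left(-3\right)\right)^{2} \left(- \frac{35}{8}\right) = 4 \left(11 - 9\right)^{2} \left(- \frac{35}{8}\right) = 4 \cdot 2^{2} \left(- \frac{35}{8}\right) = 4 \cdot 4 \left(- \frac{35}{8}\right) = 16 \left(- \frac{35}{8}\right) = -70$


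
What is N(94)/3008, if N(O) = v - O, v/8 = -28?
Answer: -159/1504 ≈ -0.10572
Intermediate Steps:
v = -224 (v = 8*(-28) = -224)
N(O) = -224 - O
N(94)/3008 = (-224 - 1*94)/3008 = (-224 - 94)*(1/3008) = -318*1/3008 = -159/1504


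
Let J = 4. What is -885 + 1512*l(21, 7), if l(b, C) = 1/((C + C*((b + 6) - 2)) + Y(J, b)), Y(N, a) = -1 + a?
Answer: -88629/101 ≈ -877.51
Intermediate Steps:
l(b, C) = 1/(-1 + C + b + C*(4 + b)) (l(b, C) = 1/((C + C*((b + 6) - 2)) + (-1 + b)) = 1/((C + C*((6 + b) - 2)) + (-1 + b)) = 1/((C + C*(4 + b)) + (-1 + b)) = 1/(-1 + C + b + C*(4 + b)))
-885 + 1512*l(21, 7) = -885 + 1512/(-1 + 21 + 5*7 + 7*21) = -885 + 1512/(-1 + 21 + 35 + 147) = -885 + 1512/202 = -885 + 1512*(1/202) = -885 + 756/101 = -88629/101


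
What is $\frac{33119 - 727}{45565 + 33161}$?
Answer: $\frac{16196}{39363} \approx 0.41145$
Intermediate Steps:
$\frac{33119 - 727}{45565 + 33161} = \frac{32392}{78726} = 32392 \cdot \frac{1}{78726} = \frac{16196}{39363}$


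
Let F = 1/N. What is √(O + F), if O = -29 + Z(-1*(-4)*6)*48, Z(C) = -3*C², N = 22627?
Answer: I*√351079423090/2057 ≈ 288.05*I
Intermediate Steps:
F = 1/22627 ≈ 4.4195e-5
O = -82973 (O = -29 - 3*(-1*(-4)*6)²*48 = -29 - 3*(4*6)²*48 = -29 - 3*24²*48 = -29 - 3*576*48 = -29 - 1728*48 = -29 - 82944 = -82973)
√(O + F) = √(-82973 + 1/22627) = √(-1877430070/22627) = I*√351079423090/2057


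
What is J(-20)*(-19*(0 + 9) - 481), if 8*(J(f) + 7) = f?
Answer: 6194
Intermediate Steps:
J(f) = -7 + f/8
J(-20)*(-19*(0 + 9) - 481) = (-7 + (⅛)*(-20))*(-19*(0 + 9) - 481) = (-7 - 5/2)*(-19*9 - 481) = -19*(-171 - 481)/2 = -19/2*(-652) = 6194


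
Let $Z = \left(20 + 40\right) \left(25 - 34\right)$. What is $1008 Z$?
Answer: $-544320$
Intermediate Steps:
$Z = -540$ ($Z = 60 \left(-9\right) = -540$)
$1008 Z = 1008 \left(-540\right) = -544320$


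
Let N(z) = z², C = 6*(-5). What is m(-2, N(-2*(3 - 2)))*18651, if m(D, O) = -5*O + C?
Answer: -932550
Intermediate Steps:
C = -30
m(D, O) = -30 - 5*O (m(D, O) = -5*O - 30 = -30 - 5*O)
m(-2, N(-2*(3 - 2)))*18651 = (-30 - 5*4*(3 - 2)²)*18651 = (-30 - 5*(-2*1)²)*18651 = (-30 - 5*(-2)²)*18651 = (-30 - 5*4)*18651 = (-30 - 20)*18651 = -50*18651 = -932550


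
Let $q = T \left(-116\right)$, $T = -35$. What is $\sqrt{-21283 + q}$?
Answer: $i \sqrt{17223} \approx 131.24 i$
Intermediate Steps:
$q = 4060$ ($q = \left(-35\right) \left(-116\right) = 4060$)
$\sqrt{-21283 + q} = \sqrt{-21283 + 4060} = \sqrt{-17223} = i \sqrt{17223}$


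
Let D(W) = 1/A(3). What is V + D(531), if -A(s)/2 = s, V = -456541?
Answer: -2739247/6 ≈ -4.5654e+5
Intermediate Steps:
A(s) = -2*s
D(W) = -1/6 (D(W) = 1/(-2*3) = 1/(-6) = -1/6)
V + D(531) = -456541 - 1/6 = -2739247/6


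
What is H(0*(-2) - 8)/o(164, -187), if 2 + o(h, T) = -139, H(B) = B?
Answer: 8/141 ≈ 0.056738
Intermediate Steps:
o(h, T) = -141 (o(h, T) = -2 - 139 = -141)
H(0*(-2) - 8)/o(164, -187) = (0*(-2) - 8)/(-141) = (0 - 8)*(-1/141) = -8*(-1/141) = 8/141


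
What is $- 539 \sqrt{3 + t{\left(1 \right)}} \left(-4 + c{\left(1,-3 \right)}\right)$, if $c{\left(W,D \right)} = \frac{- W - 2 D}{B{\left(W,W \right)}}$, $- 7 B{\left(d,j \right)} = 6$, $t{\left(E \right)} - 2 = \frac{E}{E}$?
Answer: $\frac{31801 \sqrt{6}}{6} \approx 12983.0$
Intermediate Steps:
$t{\left(E \right)} = 3$ ($t{\left(E \right)} = 2 + \frac{E}{E} = 2 + 1 = 3$)
$B{\left(d,j \right)} = - \frac{6}{7}$ ($B{\left(d,j \right)} = \left(- \frac{1}{7}\right) 6 = - \frac{6}{7}$)
$c{\left(W,D \right)} = \frac{7 D}{3} + \frac{7 W}{6}$ ($c{\left(W,D \right)} = \frac{- W - 2 D}{- \frac{6}{7}} = \left(- W - 2 D\right) \left(- \frac{7}{6}\right) = \frac{7 D}{3} + \frac{7 W}{6}$)
$- 539 \sqrt{3 + t{\left(1 \right)}} \left(-4 + c{\left(1,-3 \right)}\right) = - 539 \sqrt{3 + 3} \left(-4 + \left(\frac{7}{3} \left(-3\right) + \frac{7}{6} \cdot 1\right)\right) = - 539 \sqrt{6} \left(-4 + \left(-7 + \frac{7}{6}\right)\right) = - 539 \sqrt{6} \left(-4 - \frac{35}{6}\right) = - 539 \sqrt{6} \left(- \frac{59}{6}\right) = - 539 \left(- \frac{59 \sqrt{6}}{6}\right) = \frac{31801 \sqrt{6}}{6}$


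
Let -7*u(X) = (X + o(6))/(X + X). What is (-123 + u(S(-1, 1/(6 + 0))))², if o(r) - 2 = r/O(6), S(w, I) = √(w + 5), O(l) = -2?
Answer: 11868025/784 ≈ 15138.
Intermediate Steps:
S(w, I) = √(5 + w)
o(r) = 2 - r/2 (o(r) = 2 + r/(-2) = 2 + r*(-½) = 2 - r/2)
u(X) = -(-1 + X)/(14*X) (u(X) = -(X + (2 - ½*6))/(7*(X + X)) = -(X + (2 - 3))/(7*(2*X)) = -(X - 1)*1/(2*X)/7 = -(-1 + X)*1/(2*X)/7 = -(-1 + X)/(14*X))
(-123 + u(S(-1, 1/(6 + 0))))² = (-123 + (1 - √(5 - 1))/(14*(√(5 - 1))))² = (-123 + (1 - √4)/(14*(√4)))² = (-123 + (1/14)*(1 - 1*2)/2)² = (-123 + (1/14)*(½)*(1 - 2))² = (-123 + (1/14)*(½)*(-1))² = (-123 - 1/28)² = (-3445/28)² = 11868025/784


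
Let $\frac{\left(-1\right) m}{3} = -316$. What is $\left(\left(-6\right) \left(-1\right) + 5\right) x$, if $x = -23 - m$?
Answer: $-10681$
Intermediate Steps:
$m = 948$ ($m = \left(-3\right) \left(-316\right) = 948$)
$x = -971$ ($x = -23 - 948 = -971$)
$\left(\left(-6\right) \left(-1\right) + 5\right) x = \left(\left(-6\right) \left(-1\right) + 5\right) \left(-971\right) = \left(6 + 5\right) \left(-971\right) = 11 \left(-971\right) = -10681$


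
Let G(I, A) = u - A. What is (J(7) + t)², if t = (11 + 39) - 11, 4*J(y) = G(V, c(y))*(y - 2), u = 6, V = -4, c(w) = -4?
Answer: 10609/4 ≈ 2652.3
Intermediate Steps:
G(I, A) = 6 - A
J(y) = -5 + 5*y/2 (J(y) = ((6 - 1*(-4))*(y - 2))/4 = ((6 + 4)*(-2 + y))/4 = (10*(-2 + y))/4 = (-20 + 10*y)/4 = -5 + 5*y/2)
t = 39 (t = 50 - 11 = 39)
(J(7) + t)² = ((-5 + (5/2)*7) + 39)² = ((-5 + 35/2) + 39)² = (25/2 + 39)² = (103/2)² = 10609/4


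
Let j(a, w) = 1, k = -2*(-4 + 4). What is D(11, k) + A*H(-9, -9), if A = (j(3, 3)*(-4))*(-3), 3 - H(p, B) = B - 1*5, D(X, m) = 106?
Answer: 310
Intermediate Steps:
k = 0 (k = -2*0 = 0)
H(p, B) = 8 - B (H(p, B) = 3 - (B - 1*5) = 3 - (B - 5) = 3 - (-5 + B) = 3 + (5 - B) = 8 - B)
A = 12 (A = (1*(-4))*(-3) = -4*(-3) = 12)
D(11, k) + A*H(-9, -9) = 106 + 12*(8 - 1*(-9)) = 106 + 12*(8 + 9) = 106 + 12*17 = 106 + 204 = 310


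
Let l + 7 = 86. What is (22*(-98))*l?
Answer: -170324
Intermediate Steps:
l = 79 (l = -7 + 86 = 79)
(22*(-98))*l = (22*(-98))*79 = -2156*79 = -170324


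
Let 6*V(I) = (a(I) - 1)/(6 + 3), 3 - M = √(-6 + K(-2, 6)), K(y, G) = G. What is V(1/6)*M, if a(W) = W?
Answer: -5/108 ≈ -0.046296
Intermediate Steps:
M = 3 (M = 3 - √(-6 + 6) = 3 - √0 = 3 - 1*0 = 3 + 0 = 3)
V(I) = -1/54 + I/54 (V(I) = ((I - 1)/(6 + 3))/6 = ((-1 + I)/9)/6 = ((-1 + I)*(⅑))/6 = (-⅑ + I/9)/6 = -1/54 + I/54)
V(1/6)*M = (-1/54 + (1/54)/6)*3 = (-1/54 + (1/54)*(⅙))*3 = (-1/54 + 1/324)*3 = -5/324*3 = -5/108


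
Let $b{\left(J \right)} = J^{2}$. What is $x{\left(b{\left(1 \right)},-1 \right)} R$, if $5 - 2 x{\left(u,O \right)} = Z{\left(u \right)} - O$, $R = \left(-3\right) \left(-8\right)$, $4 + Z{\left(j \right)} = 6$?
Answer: $24$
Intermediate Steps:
$Z{\left(j \right)} = 2$ ($Z{\left(j \right)} = -4 + 6 = 2$)
$R = 24$
$x{\left(u,O \right)} = \frac{3}{2} + \frac{O}{2}$ ($x{\left(u,O \right)} = \frac{5}{2} - \frac{2 - O}{2} = \frac{5}{2} + \left(-1 + \frac{O}{2}\right) = \frac{3}{2} + \frac{O}{2}$)
$x{\left(b{\left(1 \right)},-1 \right)} R = \left(\frac{3}{2} + \frac{1}{2} \left(-1\right)\right) 24 = \left(\frac{3}{2} - \frac{1}{2}\right) 24 = 1 \cdot 24 = 24$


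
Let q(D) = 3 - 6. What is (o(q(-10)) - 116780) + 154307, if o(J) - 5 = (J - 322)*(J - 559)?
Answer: 220182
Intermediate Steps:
q(D) = -3
o(J) = 5 + (-559 + J)*(-322 + J) (o(J) = 5 + (J - 322)*(J - 559) = 5 + (-322 + J)*(-559 + J) = 5 + (-559 + J)*(-322 + J))
(o(q(-10)) - 116780) + 154307 = ((180003 + (-3)**2 - 881*(-3)) - 116780) + 154307 = ((180003 + 9 + 2643) - 116780) + 154307 = (182655 - 116780) + 154307 = 65875 + 154307 = 220182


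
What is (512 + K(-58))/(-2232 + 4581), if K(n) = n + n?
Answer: 44/261 ≈ 0.16858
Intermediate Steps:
K(n) = 2*n
(512 + K(-58))/(-2232 + 4581) = (512 + 2*(-58))/(-2232 + 4581) = (512 - 116)/2349 = 396*(1/2349) = 44/261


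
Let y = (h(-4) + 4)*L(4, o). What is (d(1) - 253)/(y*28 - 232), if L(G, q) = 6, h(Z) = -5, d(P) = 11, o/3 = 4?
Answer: 121/200 ≈ 0.60500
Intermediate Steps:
o = 12 (o = 3*4 = 12)
y = -6 (y = (-5 + 4)*6 = -1*6 = -6)
(d(1) - 253)/(y*28 - 232) = (11 - 253)/(-6*28 - 232) = -242/(-168 - 232) = -242/(-400) = -242*(-1/400) = 121/200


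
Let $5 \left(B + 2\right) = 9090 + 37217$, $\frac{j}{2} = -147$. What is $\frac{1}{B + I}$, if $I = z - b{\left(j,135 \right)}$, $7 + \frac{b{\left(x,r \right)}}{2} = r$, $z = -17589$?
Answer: $- \frac{5}{42928} \approx -0.00011647$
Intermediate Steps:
$j = -294$ ($j = 2 \left(-147\right) = -294$)
$b{\left(x,r \right)} = -14 + 2 r$
$B = \frac{46297}{5}$ ($B = -2 + \frac{9090 + 37217}{5} = -2 + \frac{1}{5} \cdot 46307 = -2 + \frac{46307}{5} = \frac{46297}{5} \approx 9259.4$)
$I = -17845$ ($I = -17589 - \left(-14 + 2 \cdot 135\right) = -17589 - \left(-14 + 270\right) = -17589 - 256 = -17845$)
$\frac{1}{B + I} = \frac{1}{\frac{46297}{5} - 17845} = \frac{1}{- \frac{42928}{5}} = - \frac{5}{42928}$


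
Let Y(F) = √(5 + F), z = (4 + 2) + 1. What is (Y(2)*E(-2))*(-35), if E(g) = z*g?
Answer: 490*√7 ≈ 1296.4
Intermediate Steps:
z = 7 (z = 6 + 1 = 7)
E(g) = 7*g
(Y(2)*E(-2))*(-35) = (√(5 + 2)*(7*(-2)))*(-35) = (√7*(-14))*(-35) = -14*√7*(-35) = 490*√7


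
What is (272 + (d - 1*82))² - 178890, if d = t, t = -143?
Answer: -176681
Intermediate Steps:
d = -143
(272 + (d - 1*82))² - 178890 = (272 + (-143 - 1*82))² - 178890 = (272 + (-143 - 82))² - 178890 = (272 - 225)² - 178890 = 47² - 178890 = 2209 - 178890 = -176681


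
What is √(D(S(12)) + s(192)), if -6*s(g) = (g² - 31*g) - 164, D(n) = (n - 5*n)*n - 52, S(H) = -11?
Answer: I*√50946/3 ≈ 75.237*I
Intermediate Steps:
D(n) = -52 - 4*n² (D(n) = (-4*n)*n - 52 = -4*n² - 52 = -52 - 4*n²)
s(g) = 82/3 - g²/6 + 31*g/6 (s(g) = -((g² - 31*g) - 164)/6 = -(-164 + g² - 31*g)/6 = 82/3 - g²/6 + 31*g/6)
√(D(S(12)) + s(192)) = √((-52 - 4*(-11)²) + (82/3 - ⅙*192² + (31/6)*192)) = √((-52 - 4*121) + (82/3 - ⅙*36864 + 992)) = √((-52 - 484) + (82/3 - 6144 + 992)) = √(-536 - 15374/3) = √(-16982/3) = I*√50946/3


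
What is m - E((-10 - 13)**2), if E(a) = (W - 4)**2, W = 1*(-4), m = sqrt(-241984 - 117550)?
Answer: -64 + I*sqrt(359534) ≈ -64.0 + 599.61*I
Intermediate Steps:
m = I*sqrt(359534) (m = sqrt(-359534) = I*sqrt(359534) ≈ 599.61*I)
W = -4
E(a) = 64 (E(a) = (-4 - 4)**2 = (-8)**2 = 64)
m - E((-10 - 13)**2) = I*sqrt(359534) - 1*64 = I*sqrt(359534) - 64 = -64 + I*sqrt(359534)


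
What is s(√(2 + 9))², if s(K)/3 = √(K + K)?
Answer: 18*√11 ≈ 59.699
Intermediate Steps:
s(K) = 3*√2*√K (s(K) = 3*√(K + K) = 3*√(2*K) = 3*(√2*√K) = 3*√2*√K)
s(√(2 + 9))² = (3*√2*√(√(2 + 9)))² = (3*√2*√(√11))² = (3*√2*11^(¼))² = 18*√11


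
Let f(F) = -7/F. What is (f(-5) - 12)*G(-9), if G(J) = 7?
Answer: -371/5 ≈ -74.200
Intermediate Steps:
(f(-5) - 12)*G(-9) = (-7/(-5) - 12)*7 = (-7*(-⅕) - 12)*7 = (7/5 - 12)*7 = -53/5*7 = -371/5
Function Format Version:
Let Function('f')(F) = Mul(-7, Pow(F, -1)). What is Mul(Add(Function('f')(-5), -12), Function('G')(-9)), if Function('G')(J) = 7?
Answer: Rational(-371, 5) ≈ -74.200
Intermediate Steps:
Mul(Add(Function('f')(-5), -12), Function('G')(-9)) = Mul(Add(Mul(-7, Pow(-5, -1)), -12), 7) = Mul(Add(Mul(-7, Rational(-1, 5)), -12), 7) = Mul(Add(Rational(7, 5), -12), 7) = Mul(Rational(-53, 5), 7) = Rational(-371, 5)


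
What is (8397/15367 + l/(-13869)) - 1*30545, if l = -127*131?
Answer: -6509528654263/213124923 ≈ -30543.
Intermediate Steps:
l = -16637
(8397/15367 + l/(-13869)) - 1*30545 = (8397/15367 - 16637/(-13869)) - 1*30545 = (8397*(1/15367) - 16637*(-1/13869)) - 30545 = (8397/15367 + 16637/13869) - 30545 = 372118772/213124923 - 30545 = -6509528654263/213124923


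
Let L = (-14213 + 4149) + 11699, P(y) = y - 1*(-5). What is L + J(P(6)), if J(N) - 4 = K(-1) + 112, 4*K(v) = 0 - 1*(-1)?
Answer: 7005/4 ≈ 1751.3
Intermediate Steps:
P(y) = 5 + y (P(y) = y + 5 = 5 + y)
K(v) = ¼ (K(v) = (0 - 1*(-1))/4 = (0 + 1)/4 = (¼)*1 = ¼)
J(N) = 465/4 (J(N) = 4 + (¼ + 112) = 4 + 449/4 = 465/4)
L = 1635 (L = -10064 + 11699 = 1635)
L + J(P(6)) = 1635 + 465/4 = 7005/4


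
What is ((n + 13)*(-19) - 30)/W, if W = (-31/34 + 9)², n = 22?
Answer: -160684/15125 ≈ -10.624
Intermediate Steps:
W = 75625/1156 (W = (-31*1/34 + 9)² = (-31/34 + 9)² = (275/34)² = 75625/1156 ≈ 65.420)
((n + 13)*(-19) - 30)/W = ((22 + 13)*(-19) - 30)/(75625/1156) = (35*(-19) - 30)*(1156/75625) = (-665 - 30)*(1156/75625) = -695*1156/75625 = -160684/15125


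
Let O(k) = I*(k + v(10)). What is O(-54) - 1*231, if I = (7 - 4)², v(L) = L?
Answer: -627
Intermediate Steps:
I = 9 (I = 3² = 9)
O(k) = 90 + 9*k (O(k) = 9*(k + 10) = 9*(10 + k) = 90 + 9*k)
O(-54) - 1*231 = (90 + 9*(-54)) - 1*231 = (90 - 486) - 231 = -396 - 231 = -627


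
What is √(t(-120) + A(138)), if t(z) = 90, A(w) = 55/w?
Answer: 5*√68862/138 ≈ 9.5078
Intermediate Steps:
√(t(-120) + A(138)) = √(90 + 55/138) = √(12475/138) = 5*√68862/138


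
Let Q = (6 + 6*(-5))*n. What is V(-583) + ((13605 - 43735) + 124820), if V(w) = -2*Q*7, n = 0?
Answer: 94690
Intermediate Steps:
Q = 0 (Q = (6 + 6*(-5))*0 = (6 - 30)*0 = -24*0 = 0)
V(w) = 0 (V(w) = -2*0*7 = 0*7 = 0)
V(-583) + ((13605 - 43735) + 124820) = 0 + ((13605 - 43735) + 124820) = 0 + (-30130 + 124820) = 0 + 94690 = 94690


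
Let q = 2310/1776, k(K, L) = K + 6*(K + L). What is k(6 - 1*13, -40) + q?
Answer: -85159/296 ≈ -287.70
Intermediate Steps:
k(K, L) = 6*L + 7*K (k(K, L) = K + (6*K + 6*L) = 6*L + 7*K)
q = 385/296 (q = 2310*(1/1776) = 385/296 ≈ 1.3007)
k(6 - 1*13, -40) + q = (6*(-40) + 7*(6 - 1*13)) + 385/296 = (-240 + 7*(6 - 13)) + 385/296 = (-240 + 7*(-7)) + 385/296 = (-240 - 49) + 385/296 = -289 + 385/296 = -85159/296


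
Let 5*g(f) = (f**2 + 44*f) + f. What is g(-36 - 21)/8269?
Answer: 684/41345 ≈ 0.016544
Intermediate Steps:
g(f) = 9*f + f**2/5 (g(f) = ((f**2 + 44*f) + f)/5 = (f**2 + 45*f)/5 = 9*f + f**2/5)
g(-36 - 21)/8269 = ((-36 - 21)*(45 + (-36 - 21))/5)/8269 = ((1/5)*(-57)*(45 - 57))*(1/8269) = ((1/5)*(-57)*(-12))*(1/8269) = (684/5)*(1/8269) = 684/41345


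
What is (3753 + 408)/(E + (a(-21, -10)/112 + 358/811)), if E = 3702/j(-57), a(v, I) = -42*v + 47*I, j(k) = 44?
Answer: 1039367868/22045381 ≈ 47.147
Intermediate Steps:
E = 1851/22 (E = 3702/44 = 3702*(1/44) = 1851/22 ≈ 84.136)
(3753 + 408)/(E + (a(-21, -10)/112 + 358/811)) = (3753 + 408)/(1851/22 + ((-42*(-21) + 47*(-10))/112 + 358/811)) = 4161/(1851/22 + ((882 - 470)*(1/112) + 358*(1/811))) = 4161/(1851/22 + (412*(1/112) + 358/811)) = 4161/(1851/22 + (103/28 + 358/811)) = 4161/(1851/22 + 93557/22708) = 4161/(22045381/249788) = 4161*(249788/22045381) = 1039367868/22045381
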